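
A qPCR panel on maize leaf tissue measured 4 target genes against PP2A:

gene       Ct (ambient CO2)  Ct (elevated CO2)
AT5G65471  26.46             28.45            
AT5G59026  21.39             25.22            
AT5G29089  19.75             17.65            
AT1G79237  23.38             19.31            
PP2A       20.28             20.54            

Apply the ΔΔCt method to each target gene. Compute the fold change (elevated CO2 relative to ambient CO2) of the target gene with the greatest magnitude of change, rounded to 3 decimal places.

20.112

AT5G65471: ΔΔCt = (28.45−20.54) − (26.46−20.28) = 7.91 − 6.18 = 1.73; fold change = 2^-1.73 = 0.301
AT5G59026: ΔΔCt = (25.22−20.54) − (21.39−20.28) = 4.68 − 1.11 = 3.57; fold change = 2^-3.57 = 0.084
AT5G29089: ΔΔCt = (17.65−20.54) − (19.75−20.28) = -2.89 − (-0.53) = -2.36; fold change = 2^2.36 = 5.134
AT1G79237: ΔΔCt = (19.31−20.54) − (23.38−20.28) = -1.23 − 3.10 = -4.33; fold change = 2^4.33 = 20.112
AT1G79237 has the largest |ΔΔCt| = 4.33.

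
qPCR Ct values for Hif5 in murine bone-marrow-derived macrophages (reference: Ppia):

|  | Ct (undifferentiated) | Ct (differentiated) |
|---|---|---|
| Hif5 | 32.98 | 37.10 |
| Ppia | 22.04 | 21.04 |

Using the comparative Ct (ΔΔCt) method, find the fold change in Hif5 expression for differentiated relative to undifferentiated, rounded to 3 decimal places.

0.029

ΔCt(undifferentiated) = 32.980 − 22.040 = 10.940
ΔCt(differentiated) = 37.100 − 21.040 = 16.060
ΔΔCt = 16.060 − 10.940 = 5.120
Fold change = 2^(−5.120) = 0.0288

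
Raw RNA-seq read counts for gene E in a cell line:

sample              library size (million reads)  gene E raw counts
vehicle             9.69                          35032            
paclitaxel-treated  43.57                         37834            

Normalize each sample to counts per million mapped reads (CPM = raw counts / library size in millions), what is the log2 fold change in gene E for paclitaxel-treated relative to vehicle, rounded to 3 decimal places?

-2.058

CPM(vehicle) = 35032 / 9.69 = 3615.2735
CPM(paclitaxel-treated) = 37834 / 43.57 = 868.3498
Fold change = 868.3498 / 3615.2735 = 0.24019
log2(0.24019) = -2.0578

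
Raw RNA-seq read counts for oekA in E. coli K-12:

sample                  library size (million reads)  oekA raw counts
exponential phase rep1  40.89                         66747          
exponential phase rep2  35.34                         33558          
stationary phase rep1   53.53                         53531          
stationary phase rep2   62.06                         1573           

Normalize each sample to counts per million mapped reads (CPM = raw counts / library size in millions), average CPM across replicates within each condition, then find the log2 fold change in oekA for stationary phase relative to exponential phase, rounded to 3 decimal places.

CPM(exponential phase rep1) = 66747 / 40.89 = 1632.3551
CPM(exponential phase rep2) = 33558 / 35.34 = 949.5756
CPM(stationary phase rep1) = 53531 / 53.53 = 1000.0187
CPM(stationary phase rep2) = 1573 / 62.06 = 25.3464
mean CPM(exponential phase) = 1290.9653; mean CPM(stationary phase) = 512.6826
Fold change = 512.6826 / 1290.9653 = 0.39713
log2(0.39713) = -1.3323

-1.332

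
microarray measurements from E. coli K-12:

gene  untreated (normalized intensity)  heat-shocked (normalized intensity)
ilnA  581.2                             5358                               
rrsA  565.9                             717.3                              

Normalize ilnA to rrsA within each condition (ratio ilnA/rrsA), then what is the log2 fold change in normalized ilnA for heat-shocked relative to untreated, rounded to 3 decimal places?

2.863

ilnA/rrsA (untreated) = 581.2 / 565.9 = 1.027
ilnA/rrsA (heat-shocked) = 5358 / 717.3 = 7.4697
Fold change = 7.4697 / 1.027 = 7.2730
log2(7.2730) = 2.8626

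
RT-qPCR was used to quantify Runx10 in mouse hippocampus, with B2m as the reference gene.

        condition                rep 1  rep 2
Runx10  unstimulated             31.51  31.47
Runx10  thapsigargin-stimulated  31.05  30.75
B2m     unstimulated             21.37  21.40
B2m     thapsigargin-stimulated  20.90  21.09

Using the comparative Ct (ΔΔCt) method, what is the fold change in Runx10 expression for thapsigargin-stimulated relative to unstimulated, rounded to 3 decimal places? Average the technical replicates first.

1.149

Mean Ct: Runx10 unstimulated 31.490; Runx10 thapsigargin-stimulated 30.900; B2m unstimulated 21.385; B2m thapsigargin-stimulated 20.995
ΔCt(unstimulated) = 31.490 − 21.385 = 10.105
ΔCt(thapsigargin-stimulated) = 30.900 − 20.995 = 9.905
ΔΔCt = 9.905 − 10.105 = -0.200
Fold change = 2^(−(-0.200)) = 2^0.200 = 1.1487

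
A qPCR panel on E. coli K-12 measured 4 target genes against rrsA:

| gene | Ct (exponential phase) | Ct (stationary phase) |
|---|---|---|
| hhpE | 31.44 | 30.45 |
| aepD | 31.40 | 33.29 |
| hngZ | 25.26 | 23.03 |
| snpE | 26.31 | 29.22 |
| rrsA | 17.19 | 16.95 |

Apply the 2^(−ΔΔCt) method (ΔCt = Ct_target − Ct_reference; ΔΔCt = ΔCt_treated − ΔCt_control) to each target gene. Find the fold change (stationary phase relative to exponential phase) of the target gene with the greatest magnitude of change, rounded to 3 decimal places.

0.113

hhpE: ΔΔCt = (30.45−16.95) − (31.44−17.19) = 13.50 − 14.25 = -0.75; fold change = 2^0.75 = 1.682
aepD: ΔΔCt = (33.29−16.95) − (31.40−17.19) = 16.34 − 14.21 = 2.13; fold change = 2^-2.13 = 0.228
hngZ: ΔΔCt = (23.03−16.95) − (25.26−17.19) = 6.08 − 8.07 = -1.99; fold change = 2^1.99 = 3.972
snpE: ΔΔCt = (29.22−16.95) − (26.31−17.19) = 12.27 − 9.12 = 3.15; fold change = 2^-3.15 = 0.113
snpE has the largest |ΔΔCt| = 3.15.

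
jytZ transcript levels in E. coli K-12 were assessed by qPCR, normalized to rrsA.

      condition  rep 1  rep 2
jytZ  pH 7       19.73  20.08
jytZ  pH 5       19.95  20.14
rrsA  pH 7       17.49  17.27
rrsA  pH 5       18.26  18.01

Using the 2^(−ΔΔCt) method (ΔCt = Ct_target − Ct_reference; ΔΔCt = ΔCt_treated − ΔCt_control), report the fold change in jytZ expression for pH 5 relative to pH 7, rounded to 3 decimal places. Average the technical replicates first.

Mean Ct: jytZ pH 7 19.905; jytZ pH 5 20.045; rrsA pH 7 17.380; rrsA pH 5 18.135
ΔCt(pH 7) = 19.905 − 17.380 = 2.525
ΔCt(pH 5) = 20.045 − 18.135 = 1.910
ΔΔCt = 1.910 − 2.525 = -0.615
Fold change = 2^(−(-0.615)) = 2^0.615 = 1.5316

1.532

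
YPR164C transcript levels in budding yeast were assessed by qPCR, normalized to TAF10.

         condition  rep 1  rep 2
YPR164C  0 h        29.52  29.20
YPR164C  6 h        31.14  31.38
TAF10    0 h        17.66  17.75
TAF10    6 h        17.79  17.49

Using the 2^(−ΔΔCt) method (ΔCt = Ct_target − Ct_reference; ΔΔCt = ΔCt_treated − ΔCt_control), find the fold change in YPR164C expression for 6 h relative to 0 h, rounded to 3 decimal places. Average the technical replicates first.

Mean Ct: YPR164C 0 h 29.360; YPR164C 6 h 31.260; TAF10 0 h 17.705; TAF10 6 h 17.640
ΔCt(0 h) = 29.360 − 17.705 = 11.655
ΔCt(6 h) = 31.260 − 17.640 = 13.620
ΔΔCt = 13.620 − 11.655 = 1.965
Fold change = 2^(−1.965) = 0.2561

0.256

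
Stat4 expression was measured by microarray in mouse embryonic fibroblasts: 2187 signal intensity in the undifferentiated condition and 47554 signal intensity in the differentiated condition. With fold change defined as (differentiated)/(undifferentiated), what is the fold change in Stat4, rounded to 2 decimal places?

21.74

Fold change = 47554 / 2187 = 21.744
Stat4 is upregulated.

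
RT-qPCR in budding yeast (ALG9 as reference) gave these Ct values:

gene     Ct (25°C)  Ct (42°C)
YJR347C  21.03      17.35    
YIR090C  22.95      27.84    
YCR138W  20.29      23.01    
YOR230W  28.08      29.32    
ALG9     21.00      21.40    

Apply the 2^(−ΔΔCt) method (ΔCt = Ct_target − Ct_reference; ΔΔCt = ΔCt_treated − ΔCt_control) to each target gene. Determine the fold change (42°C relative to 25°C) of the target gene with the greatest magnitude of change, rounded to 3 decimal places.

YJR347C: ΔΔCt = (17.35−21.40) − (21.03−21.00) = -4.05 − 0.03 = -4.08; fold change = 2^4.08 = 16.912
YIR090C: ΔΔCt = (27.84−21.40) − (22.95−21.00) = 6.44 − 1.95 = 4.49; fold change = 2^-4.49 = 0.045
YCR138W: ΔΔCt = (23.01−21.40) − (20.29−21.00) = 1.61 − (-0.71) = 2.32; fold change = 2^-2.32 = 0.200
YOR230W: ΔΔCt = (29.32−21.40) − (28.08−21.00) = 7.92 − 7.08 = 0.84; fold change = 2^-0.84 = 0.559
YIR090C has the largest |ΔΔCt| = 4.49.

0.045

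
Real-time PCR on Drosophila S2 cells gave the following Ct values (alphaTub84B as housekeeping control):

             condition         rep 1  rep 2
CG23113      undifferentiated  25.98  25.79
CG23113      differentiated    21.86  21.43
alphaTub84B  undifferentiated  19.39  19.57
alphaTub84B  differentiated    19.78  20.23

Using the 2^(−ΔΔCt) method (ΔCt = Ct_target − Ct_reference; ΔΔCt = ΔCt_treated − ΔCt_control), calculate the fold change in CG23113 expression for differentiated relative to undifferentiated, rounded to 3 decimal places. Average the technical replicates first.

27.190

Mean Ct: CG23113 undifferentiated 25.885; CG23113 differentiated 21.645; alphaTub84B undifferentiated 19.480; alphaTub84B differentiated 20.005
ΔCt(undifferentiated) = 25.885 − 19.480 = 6.405
ΔCt(differentiated) = 21.645 − 20.005 = 1.640
ΔΔCt = 1.640 − 6.405 = -4.765
Fold change = 2^(−(-4.765)) = 2^4.765 = 27.1899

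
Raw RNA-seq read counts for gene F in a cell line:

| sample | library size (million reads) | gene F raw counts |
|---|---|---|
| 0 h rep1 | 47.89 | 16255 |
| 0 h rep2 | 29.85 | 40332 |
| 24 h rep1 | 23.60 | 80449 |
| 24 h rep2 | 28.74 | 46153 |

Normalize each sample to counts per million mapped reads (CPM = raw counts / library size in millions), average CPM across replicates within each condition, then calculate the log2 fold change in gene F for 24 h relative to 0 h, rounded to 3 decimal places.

1.569

CPM(0 h rep1) = 16255 / 47.89 = 339.4237
CPM(0 h rep2) = 40332 / 29.85 = 1351.1558
CPM(24 h rep1) = 80449 / 23.60 = 3408.8559
CPM(24 h rep2) = 46153 / 28.74 = 1605.8803
mean CPM(0 h) = 845.2897; mean CPM(24 h) = 2507.3681
Fold change = 2507.3681 / 845.2897 = 2.96628
log2(2.96628) = 1.5687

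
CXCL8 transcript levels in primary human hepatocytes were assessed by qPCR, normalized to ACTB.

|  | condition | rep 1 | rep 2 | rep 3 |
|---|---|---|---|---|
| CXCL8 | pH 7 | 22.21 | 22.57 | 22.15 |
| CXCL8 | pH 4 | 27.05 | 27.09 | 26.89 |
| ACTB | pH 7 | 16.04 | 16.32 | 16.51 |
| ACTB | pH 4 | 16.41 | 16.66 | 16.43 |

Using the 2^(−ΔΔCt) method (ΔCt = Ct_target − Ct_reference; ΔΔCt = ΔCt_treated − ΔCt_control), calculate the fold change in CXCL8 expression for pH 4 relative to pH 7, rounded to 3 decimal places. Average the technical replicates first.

0.045

Mean Ct: CXCL8 pH 7 22.310; CXCL8 pH 4 27.010; ACTB pH 7 16.290; ACTB pH 4 16.500
ΔCt(pH 7) = 22.310 − 16.290 = 6.020
ΔCt(pH 4) = 27.010 − 16.500 = 10.510
ΔΔCt = 10.510 − 6.020 = 4.490
Fold change = 2^(−4.490) = 0.0445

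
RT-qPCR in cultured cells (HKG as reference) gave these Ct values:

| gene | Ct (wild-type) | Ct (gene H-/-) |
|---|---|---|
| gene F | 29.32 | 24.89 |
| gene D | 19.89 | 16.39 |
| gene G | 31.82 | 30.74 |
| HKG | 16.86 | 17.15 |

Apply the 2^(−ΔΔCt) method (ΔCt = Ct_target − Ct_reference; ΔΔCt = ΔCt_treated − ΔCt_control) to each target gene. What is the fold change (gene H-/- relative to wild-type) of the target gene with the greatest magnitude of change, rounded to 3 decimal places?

26.355

gene F: ΔΔCt = (24.89−17.15) − (29.32−16.86) = 7.74 − 12.46 = -4.72; fold change = 2^4.72 = 26.355
gene D: ΔΔCt = (16.39−17.15) − (19.89−16.86) = -0.76 − 3.03 = -3.79; fold change = 2^3.79 = 13.833
gene G: ΔΔCt = (30.74−17.15) − (31.82−16.86) = 13.59 − 14.96 = -1.37; fold change = 2^1.37 = 2.585
gene F has the largest |ΔΔCt| = 4.72.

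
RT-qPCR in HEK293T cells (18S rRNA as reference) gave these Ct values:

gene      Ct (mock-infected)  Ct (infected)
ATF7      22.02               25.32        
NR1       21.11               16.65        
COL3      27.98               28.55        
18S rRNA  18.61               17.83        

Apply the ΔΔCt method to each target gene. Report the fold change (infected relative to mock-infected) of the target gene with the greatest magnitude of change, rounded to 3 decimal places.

ATF7: ΔΔCt = (25.32−17.83) − (22.02−18.61) = 7.49 − 3.41 = 4.08; fold change = 2^-4.08 = 0.059
NR1: ΔΔCt = (16.65−17.83) − (21.11−18.61) = -1.18 − 2.50 = -3.68; fold change = 2^3.68 = 12.817
COL3: ΔΔCt = (28.55−17.83) − (27.98−18.61) = 10.72 − 9.37 = 1.35; fold change = 2^-1.35 = 0.392
ATF7 has the largest |ΔΔCt| = 4.08.

0.059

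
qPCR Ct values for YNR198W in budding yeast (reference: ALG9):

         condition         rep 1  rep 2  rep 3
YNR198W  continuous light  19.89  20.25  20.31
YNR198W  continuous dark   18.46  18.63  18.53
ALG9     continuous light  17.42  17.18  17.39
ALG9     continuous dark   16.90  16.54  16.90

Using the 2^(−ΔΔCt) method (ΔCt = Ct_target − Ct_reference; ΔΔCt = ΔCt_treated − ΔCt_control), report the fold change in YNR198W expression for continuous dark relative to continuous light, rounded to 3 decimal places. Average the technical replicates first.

2.085

Mean Ct: YNR198W continuous light 20.150; YNR198W continuous dark 18.540; ALG9 continuous light 17.330; ALG9 continuous dark 16.780
ΔCt(continuous light) = 20.150 − 17.330 = 2.820
ΔCt(continuous dark) = 18.540 − 16.780 = 1.760
ΔΔCt = 1.760 − 2.820 = -1.060
Fold change = 2^(−(-1.060)) = 2^1.060 = 2.0849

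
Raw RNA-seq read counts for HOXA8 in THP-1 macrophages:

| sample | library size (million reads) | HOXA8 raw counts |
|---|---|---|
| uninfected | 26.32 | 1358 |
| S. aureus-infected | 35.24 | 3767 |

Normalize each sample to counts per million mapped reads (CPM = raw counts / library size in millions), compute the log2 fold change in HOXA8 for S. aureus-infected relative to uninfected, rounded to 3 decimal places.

1.051

CPM(uninfected) = 1358 / 26.32 = 51.5957
CPM(S. aureus-infected) = 3767 / 35.24 = 106.8956
Fold change = 106.8956 / 51.5957 = 2.07179
log2(2.07179) = 1.0509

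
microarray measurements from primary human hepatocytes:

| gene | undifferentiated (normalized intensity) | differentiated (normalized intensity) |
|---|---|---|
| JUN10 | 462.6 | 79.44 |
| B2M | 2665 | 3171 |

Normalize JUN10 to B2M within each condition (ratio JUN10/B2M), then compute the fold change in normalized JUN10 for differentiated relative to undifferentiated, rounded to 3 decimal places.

0.144

JUN10/B2M (undifferentiated) = 462.6 / 2665 = 0.17358
JUN10/B2M (differentiated) = 79.44 / 3171 = 0.025052
Fold change = 0.025052 / 0.17358 = 0.1443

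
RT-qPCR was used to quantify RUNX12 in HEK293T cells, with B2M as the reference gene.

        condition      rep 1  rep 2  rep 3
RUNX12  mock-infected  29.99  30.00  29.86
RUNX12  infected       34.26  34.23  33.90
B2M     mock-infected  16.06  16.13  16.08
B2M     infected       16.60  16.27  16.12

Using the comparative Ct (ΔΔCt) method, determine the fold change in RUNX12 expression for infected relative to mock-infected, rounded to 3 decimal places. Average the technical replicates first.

0.065

Mean Ct: RUNX12 mock-infected 29.950; RUNX12 infected 34.130; B2M mock-infected 16.090; B2M infected 16.330
ΔCt(mock-infected) = 29.950 − 16.090 = 13.860
ΔCt(infected) = 34.130 − 16.330 = 17.800
ΔΔCt = 17.800 − 13.860 = 3.940
Fold change = 2^(−3.940) = 0.0652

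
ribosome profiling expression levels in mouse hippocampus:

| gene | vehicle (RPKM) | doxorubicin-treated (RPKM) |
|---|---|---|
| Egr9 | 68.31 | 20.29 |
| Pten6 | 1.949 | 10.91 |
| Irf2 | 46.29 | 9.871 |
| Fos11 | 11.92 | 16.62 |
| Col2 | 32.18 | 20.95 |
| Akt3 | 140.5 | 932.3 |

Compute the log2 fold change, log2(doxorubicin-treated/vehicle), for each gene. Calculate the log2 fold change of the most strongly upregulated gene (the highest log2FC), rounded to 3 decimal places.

log2(20.29/68.31) = -1.751  (Egr9)
log2(10.91/1.949) = 2.485  (Pten6)
log2(9.871/46.29) = -2.229  (Irf2)
log2(16.62/11.92) = 0.480  (Fos11)
log2(20.95/32.18) = -0.619  (Col2)
log2(932.3/140.5) = 2.730  (Akt3)
Akt3 is most strongly upregulated.

2.730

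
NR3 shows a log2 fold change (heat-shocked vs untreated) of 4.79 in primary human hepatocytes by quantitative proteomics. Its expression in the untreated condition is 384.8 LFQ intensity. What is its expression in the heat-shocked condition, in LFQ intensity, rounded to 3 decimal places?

Fold change = 2^(4.79) = 27.6652
heat-shocked expression = 384.8 × 27.6652 = 10645.566

10645.566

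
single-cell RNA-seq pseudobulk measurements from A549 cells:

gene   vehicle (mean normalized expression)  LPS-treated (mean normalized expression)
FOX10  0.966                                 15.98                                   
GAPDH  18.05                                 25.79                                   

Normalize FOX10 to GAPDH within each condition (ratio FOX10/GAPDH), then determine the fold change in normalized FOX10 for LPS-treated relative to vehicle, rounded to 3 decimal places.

FOX10/GAPDH (vehicle) = 0.966 / 18.05 = 0.053518
FOX10/GAPDH (LPS-treated) = 15.98 / 25.79 = 0.61962
Fold change = 0.61962 / 0.053518 = 11.5778

11.578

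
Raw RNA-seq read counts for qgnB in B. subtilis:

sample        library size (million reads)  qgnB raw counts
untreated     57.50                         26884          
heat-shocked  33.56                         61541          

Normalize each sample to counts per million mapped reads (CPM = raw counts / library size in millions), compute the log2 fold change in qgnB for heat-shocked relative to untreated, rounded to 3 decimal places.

1.972

CPM(untreated) = 26884 / 57.50 = 467.5478
CPM(heat-shocked) = 61541 / 33.56 = 1833.7604
Fold change = 1833.7604 / 467.5478 = 3.92208
log2(3.92208) = 1.9716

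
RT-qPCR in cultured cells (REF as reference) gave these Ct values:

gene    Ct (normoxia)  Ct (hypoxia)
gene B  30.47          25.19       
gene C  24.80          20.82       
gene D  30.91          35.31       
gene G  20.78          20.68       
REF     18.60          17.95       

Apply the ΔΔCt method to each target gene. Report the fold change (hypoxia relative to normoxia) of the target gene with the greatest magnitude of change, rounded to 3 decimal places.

gene B: ΔΔCt = (25.19−17.95) − (30.47−18.60) = 7.24 − 11.87 = -4.63; fold change = 2^4.63 = 24.761
gene C: ΔΔCt = (20.82−17.95) − (24.80−18.60) = 2.87 − 6.20 = -3.33; fold change = 2^3.33 = 10.056
gene D: ΔΔCt = (35.31−17.95) − (30.91−18.60) = 17.36 − 12.31 = 5.05; fold change = 2^-5.05 = 0.030
gene G: ΔΔCt = (20.68−17.95) − (20.78−18.60) = 2.73 − 2.18 = 0.55; fold change = 2^-0.55 = 0.683
gene D has the largest |ΔΔCt| = 5.05.

0.030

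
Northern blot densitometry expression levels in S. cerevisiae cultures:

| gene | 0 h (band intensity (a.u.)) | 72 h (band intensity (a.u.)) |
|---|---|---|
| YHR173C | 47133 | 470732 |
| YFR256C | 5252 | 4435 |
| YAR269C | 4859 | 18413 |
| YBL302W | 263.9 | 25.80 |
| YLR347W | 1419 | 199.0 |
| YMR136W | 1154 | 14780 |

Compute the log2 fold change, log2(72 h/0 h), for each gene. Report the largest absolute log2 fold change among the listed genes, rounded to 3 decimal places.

3.679

log2(470732/47133) = 3.320  (YHR173C)
log2(4435/5252) = -0.244  (YFR256C)
log2(18413/4859) = 1.922  (YAR269C)
log2(25.80/263.9) = -3.355  (YBL302W)
log2(199.0/1419) = -2.834  (YLR347W)
log2(14780/1154) = 3.679  (YMR136W)
The largest magnitude belongs to YMR136W.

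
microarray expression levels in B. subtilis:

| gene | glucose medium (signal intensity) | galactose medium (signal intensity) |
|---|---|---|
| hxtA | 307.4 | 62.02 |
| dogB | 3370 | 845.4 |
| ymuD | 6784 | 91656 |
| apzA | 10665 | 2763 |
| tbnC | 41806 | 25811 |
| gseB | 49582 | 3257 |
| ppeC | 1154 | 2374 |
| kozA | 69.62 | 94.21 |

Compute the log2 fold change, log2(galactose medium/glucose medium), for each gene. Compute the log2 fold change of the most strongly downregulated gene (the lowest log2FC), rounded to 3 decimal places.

-3.928

log2(62.02/307.4) = -2.309  (hxtA)
log2(845.4/3370) = -1.995  (dogB)
log2(91656/6784) = 3.756  (ymuD)
log2(2763/10665) = -1.949  (apzA)
log2(25811/41806) = -0.696  (tbnC)
log2(3257/49582) = -3.928  (gseB)
log2(2374/1154) = 1.041  (ppeC)
log2(94.21/69.62) = 0.436  (kozA)
gseB is most strongly downregulated.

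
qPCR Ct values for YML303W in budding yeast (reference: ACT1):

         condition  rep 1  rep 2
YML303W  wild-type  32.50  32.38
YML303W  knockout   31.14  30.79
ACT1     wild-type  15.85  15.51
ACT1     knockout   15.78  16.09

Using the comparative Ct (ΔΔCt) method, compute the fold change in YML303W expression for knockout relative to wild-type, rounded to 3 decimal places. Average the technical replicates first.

3.317

Mean Ct: YML303W wild-type 32.440; YML303W knockout 30.965; ACT1 wild-type 15.680; ACT1 knockout 15.935
ΔCt(wild-type) = 32.440 − 15.680 = 16.760
ΔCt(knockout) = 30.965 − 15.935 = 15.030
ΔΔCt = 15.030 − 16.760 = -1.730
Fold change = 2^(−(-1.730)) = 2^1.730 = 3.3173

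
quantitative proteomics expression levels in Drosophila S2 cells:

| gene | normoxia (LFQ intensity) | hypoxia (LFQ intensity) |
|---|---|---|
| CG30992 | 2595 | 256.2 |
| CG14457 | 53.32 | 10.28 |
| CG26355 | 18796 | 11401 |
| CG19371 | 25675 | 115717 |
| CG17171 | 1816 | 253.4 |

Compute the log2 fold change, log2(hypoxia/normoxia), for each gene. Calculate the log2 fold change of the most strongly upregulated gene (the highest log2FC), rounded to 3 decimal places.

2.172

log2(256.2/2595) = -3.340  (CG30992)
log2(10.28/53.32) = -2.375  (CG14457)
log2(11401/18796) = -0.721  (CG26355)
log2(115717/25675) = 2.172  (CG19371)
log2(253.4/1816) = -2.841  (CG17171)
CG19371 is most strongly upregulated.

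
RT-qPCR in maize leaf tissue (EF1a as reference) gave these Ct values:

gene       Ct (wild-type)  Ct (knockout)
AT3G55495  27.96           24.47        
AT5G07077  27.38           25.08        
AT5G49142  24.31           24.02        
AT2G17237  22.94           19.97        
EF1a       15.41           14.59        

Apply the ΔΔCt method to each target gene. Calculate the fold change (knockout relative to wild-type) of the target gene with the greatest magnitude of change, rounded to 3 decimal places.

6.364

AT3G55495: ΔΔCt = (24.47−14.59) − (27.96−15.41) = 9.88 − 12.55 = -2.67; fold change = 2^2.67 = 6.364
AT5G07077: ΔΔCt = (25.08−14.59) − (27.38−15.41) = 10.49 − 11.97 = -1.48; fold change = 2^1.48 = 2.789
AT5G49142: ΔΔCt = (24.02−14.59) − (24.31−15.41) = 9.43 − 8.90 = 0.53; fold change = 2^-0.53 = 0.693
AT2G17237: ΔΔCt = (19.97−14.59) − (22.94−15.41) = 5.38 − 7.53 = -2.15; fold change = 2^2.15 = 4.438
AT3G55495 has the largest |ΔΔCt| = 2.67.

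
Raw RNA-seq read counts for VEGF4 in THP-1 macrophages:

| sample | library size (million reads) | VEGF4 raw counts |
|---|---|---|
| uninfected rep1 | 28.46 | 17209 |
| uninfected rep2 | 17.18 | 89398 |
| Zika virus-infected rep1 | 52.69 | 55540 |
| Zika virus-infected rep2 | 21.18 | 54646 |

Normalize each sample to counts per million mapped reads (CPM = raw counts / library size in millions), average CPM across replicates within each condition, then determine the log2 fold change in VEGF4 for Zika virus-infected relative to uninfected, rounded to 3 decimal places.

CPM(uninfected rep1) = 17209 / 28.46 = 604.6732
CPM(uninfected rep2) = 89398 / 17.18 = 5203.6088
CPM(Zika virus-infected rep1) = 55540 / 52.69 = 1054.0900
CPM(Zika virus-infected rep2) = 54646 / 21.18 = 2580.0755
mean CPM(uninfected) = 2904.1410; mean CPM(Zika virus-infected) = 1817.0828
Fold change = 1817.0828 / 2904.1410 = 0.62569
log2(0.62569) = -0.6765

-0.676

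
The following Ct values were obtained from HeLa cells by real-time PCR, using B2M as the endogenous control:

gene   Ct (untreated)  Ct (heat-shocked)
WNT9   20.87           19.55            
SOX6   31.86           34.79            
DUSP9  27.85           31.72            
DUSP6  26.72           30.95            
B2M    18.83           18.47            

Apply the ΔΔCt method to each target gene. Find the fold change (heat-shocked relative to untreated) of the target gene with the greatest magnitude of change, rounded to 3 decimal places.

0.042

WNT9: ΔΔCt = (19.55−18.47) − (20.87−18.83) = 1.08 − 2.04 = -0.96; fold change = 2^0.96 = 1.945
SOX6: ΔΔCt = (34.79−18.47) − (31.86−18.83) = 16.32 − 13.03 = 3.29; fold change = 2^-3.29 = 0.102
DUSP9: ΔΔCt = (31.72−18.47) − (27.85−18.83) = 13.25 − 9.02 = 4.23; fold change = 2^-4.23 = 0.053
DUSP6: ΔΔCt = (30.95−18.47) − (26.72−18.83) = 12.48 − 7.89 = 4.59; fold change = 2^-4.59 = 0.042
DUSP6 has the largest |ΔΔCt| = 4.59.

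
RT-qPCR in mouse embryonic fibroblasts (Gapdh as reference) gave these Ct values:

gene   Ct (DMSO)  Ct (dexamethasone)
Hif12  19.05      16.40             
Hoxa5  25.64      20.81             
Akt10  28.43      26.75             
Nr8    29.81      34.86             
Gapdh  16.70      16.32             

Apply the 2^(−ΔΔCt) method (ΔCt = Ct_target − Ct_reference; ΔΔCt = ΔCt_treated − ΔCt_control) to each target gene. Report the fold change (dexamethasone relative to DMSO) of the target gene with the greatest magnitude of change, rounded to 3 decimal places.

Hif12: ΔΔCt = (16.40−16.32) − (19.05−16.70) = 0.08 − 2.35 = -2.27; fold change = 2^2.27 = 4.823
Hoxa5: ΔΔCt = (20.81−16.32) − (25.64−16.70) = 4.49 − 8.94 = -4.45; fold change = 2^4.45 = 21.857
Akt10: ΔΔCt = (26.75−16.32) − (28.43−16.70) = 10.43 − 11.73 = -1.30; fold change = 2^1.30 = 2.462
Nr8: ΔΔCt = (34.86−16.32) − (29.81−16.70) = 18.54 − 13.11 = 5.43; fold change = 2^-5.43 = 0.023
Nr8 has the largest |ΔΔCt| = 5.43.

0.023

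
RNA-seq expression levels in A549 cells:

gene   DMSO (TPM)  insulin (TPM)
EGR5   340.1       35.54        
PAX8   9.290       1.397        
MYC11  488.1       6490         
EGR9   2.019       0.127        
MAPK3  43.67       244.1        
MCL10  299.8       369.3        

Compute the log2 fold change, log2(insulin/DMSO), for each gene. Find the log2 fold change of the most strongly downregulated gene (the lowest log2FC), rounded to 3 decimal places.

-3.991

log2(35.54/340.1) = -3.258  (EGR5)
log2(1.397/9.290) = -2.733  (PAX8)
log2(6490/488.1) = 3.733  (MYC11)
log2(0.127/2.019) = -3.991  (EGR9)
log2(244.1/43.67) = 2.483  (MAPK3)
log2(369.3/299.8) = 0.301  (MCL10)
EGR9 is most strongly downregulated.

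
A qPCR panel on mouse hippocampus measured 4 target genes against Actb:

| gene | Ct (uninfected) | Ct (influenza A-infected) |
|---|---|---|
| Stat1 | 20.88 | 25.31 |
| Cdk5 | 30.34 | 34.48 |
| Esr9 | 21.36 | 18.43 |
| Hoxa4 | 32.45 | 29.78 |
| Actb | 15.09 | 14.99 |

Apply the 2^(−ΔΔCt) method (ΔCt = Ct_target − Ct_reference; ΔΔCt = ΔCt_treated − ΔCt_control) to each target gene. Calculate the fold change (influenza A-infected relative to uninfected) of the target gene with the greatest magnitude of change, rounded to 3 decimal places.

0.043

Stat1: ΔΔCt = (25.31−14.99) − (20.88−15.09) = 10.32 − 5.79 = 4.53; fold change = 2^-4.53 = 0.043
Cdk5: ΔΔCt = (34.48−14.99) − (30.34−15.09) = 19.49 − 15.25 = 4.24; fold change = 2^-4.24 = 0.053
Esr9: ΔΔCt = (18.43−14.99) − (21.36−15.09) = 3.44 − 6.27 = -2.83; fold change = 2^2.83 = 7.111
Hoxa4: ΔΔCt = (29.78−14.99) − (32.45−15.09) = 14.79 − 17.36 = -2.57; fold change = 2^2.57 = 5.938
Stat1 has the largest |ΔΔCt| = 4.53.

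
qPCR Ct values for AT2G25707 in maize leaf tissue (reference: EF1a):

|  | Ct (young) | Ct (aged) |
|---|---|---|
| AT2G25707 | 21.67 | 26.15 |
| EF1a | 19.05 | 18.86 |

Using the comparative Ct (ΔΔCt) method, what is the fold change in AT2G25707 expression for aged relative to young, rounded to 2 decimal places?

ΔCt(young) = 21.670 − 19.050 = 2.620
ΔCt(aged) = 26.150 − 18.860 = 7.290
ΔΔCt = 7.290 − 2.620 = 4.670
Fold change = 2^(−4.670) = 0.039

0.04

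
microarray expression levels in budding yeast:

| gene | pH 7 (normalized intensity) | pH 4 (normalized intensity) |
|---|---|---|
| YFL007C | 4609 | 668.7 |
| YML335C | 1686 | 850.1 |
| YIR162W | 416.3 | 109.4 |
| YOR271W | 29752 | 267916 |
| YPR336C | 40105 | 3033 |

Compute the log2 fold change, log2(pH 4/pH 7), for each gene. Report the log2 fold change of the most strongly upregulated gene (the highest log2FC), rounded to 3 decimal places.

log2(668.7/4609) = -2.785  (YFL007C)
log2(850.1/1686) = -0.988  (YML335C)
log2(109.4/416.3) = -1.928  (YIR162W)
log2(267916/29752) = 3.171  (YOR271W)
log2(3033/40105) = -3.725  (YPR336C)
YOR271W is most strongly upregulated.

3.171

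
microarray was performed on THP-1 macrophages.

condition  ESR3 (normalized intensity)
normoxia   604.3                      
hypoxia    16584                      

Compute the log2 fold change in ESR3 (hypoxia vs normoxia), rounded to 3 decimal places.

Fold change = 16584 / 604.3 = 27.4433
log2(27.4433) = 4.7784

4.778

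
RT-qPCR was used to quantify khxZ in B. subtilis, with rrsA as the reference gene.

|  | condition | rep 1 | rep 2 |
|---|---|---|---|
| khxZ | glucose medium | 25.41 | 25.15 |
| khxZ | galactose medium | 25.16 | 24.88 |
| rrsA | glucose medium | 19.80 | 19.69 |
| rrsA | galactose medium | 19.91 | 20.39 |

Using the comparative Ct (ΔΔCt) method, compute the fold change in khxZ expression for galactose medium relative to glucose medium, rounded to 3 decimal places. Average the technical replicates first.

1.586

Mean Ct: khxZ glucose medium 25.280; khxZ galactose medium 25.020; rrsA glucose medium 19.745; rrsA galactose medium 20.150
ΔCt(glucose medium) = 25.280 − 19.745 = 5.535
ΔCt(galactose medium) = 25.020 − 20.150 = 4.870
ΔΔCt = 4.870 − 5.535 = -0.665
Fold change = 2^(−(-0.665)) = 2^0.665 = 1.5856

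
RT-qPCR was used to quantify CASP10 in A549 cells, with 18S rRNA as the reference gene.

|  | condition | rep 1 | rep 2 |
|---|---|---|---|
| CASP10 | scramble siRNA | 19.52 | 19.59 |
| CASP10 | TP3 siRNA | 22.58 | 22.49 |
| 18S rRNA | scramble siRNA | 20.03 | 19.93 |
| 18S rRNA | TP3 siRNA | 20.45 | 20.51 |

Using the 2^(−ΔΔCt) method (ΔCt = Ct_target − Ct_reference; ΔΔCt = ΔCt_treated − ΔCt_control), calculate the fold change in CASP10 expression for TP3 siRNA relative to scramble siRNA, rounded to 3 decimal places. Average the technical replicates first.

0.179

Mean Ct: CASP10 scramble siRNA 19.555; CASP10 TP3 siRNA 22.535; 18S rRNA scramble siRNA 19.980; 18S rRNA TP3 siRNA 20.480
ΔCt(scramble siRNA) = 19.555 − 19.980 = -0.425
ΔCt(TP3 siRNA) = 22.535 − 20.480 = 2.055
ΔΔCt = 2.055 − (-0.425) = 2.480
Fold change = 2^(−2.480) = 0.1792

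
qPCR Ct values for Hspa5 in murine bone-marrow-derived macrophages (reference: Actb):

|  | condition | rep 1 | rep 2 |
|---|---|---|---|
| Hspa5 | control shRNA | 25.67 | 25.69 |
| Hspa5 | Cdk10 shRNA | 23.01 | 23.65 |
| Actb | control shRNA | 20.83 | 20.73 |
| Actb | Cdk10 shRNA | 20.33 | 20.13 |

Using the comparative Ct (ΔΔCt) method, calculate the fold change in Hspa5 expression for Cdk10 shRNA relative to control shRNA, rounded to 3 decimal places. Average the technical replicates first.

Mean Ct: Hspa5 control shRNA 25.680; Hspa5 Cdk10 shRNA 23.330; Actb control shRNA 20.780; Actb Cdk10 shRNA 20.230
ΔCt(control shRNA) = 25.680 − 20.780 = 4.900
ΔCt(Cdk10 shRNA) = 23.330 − 20.230 = 3.100
ΔΔCt = 3.100 − 4.900 = -1.800
Fold change = 2^(−(-1.800)) = 2^1.800 = 3.4822

3.482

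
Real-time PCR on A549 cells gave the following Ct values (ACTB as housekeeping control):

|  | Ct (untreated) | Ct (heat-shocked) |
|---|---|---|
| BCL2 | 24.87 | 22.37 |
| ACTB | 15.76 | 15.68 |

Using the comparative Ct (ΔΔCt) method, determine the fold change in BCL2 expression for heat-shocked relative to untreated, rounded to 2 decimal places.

5.35

ΔCt(untreated) = 24.870 − 15.760 = 9.110
ΔCt(heat-shocked) = 22.370 − 15.680 = 6.690
ΔΔCt = 6.690 − 9.110 = -2.420
Fold change = 2^(−(-2.420)) = 2^2.420 = 5.352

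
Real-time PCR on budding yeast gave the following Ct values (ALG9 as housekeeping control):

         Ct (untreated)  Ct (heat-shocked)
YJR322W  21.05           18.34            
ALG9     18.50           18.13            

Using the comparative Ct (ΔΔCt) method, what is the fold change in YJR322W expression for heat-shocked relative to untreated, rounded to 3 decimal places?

ΔCt(untreated) = 21.050 − 18.500 = 2.550
ΔCt(heat-shocked) = 18.340 − 18.130 = 0.210
ΔΔCt = 0.210 − 2.550 = -2.340
Fold change = 2^(−(-2.340)) = 2^2.340 = 5.0630

5.063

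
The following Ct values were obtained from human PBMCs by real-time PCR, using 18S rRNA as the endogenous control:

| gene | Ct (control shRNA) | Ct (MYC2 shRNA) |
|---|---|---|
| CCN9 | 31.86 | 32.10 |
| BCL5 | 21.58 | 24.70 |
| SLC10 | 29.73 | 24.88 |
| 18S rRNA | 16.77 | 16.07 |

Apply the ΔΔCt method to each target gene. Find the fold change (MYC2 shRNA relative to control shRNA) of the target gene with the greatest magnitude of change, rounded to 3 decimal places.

17.753

CCN9: ΔΔCt = (32.10−16.07) − (31.86−16.77) = 16.03 − 15.09 = 0.94; fold change = 2^-0.94 = 0.521
BCL5: ΔΔCt = (24.70−16.07) − (21.58−16.77) = 8.63 − 4.81 = 3.82; fold change = 2^-3.82 = 0.071
SLC10: ΔΔCt = (24.88−16.07) − (29.73−16.77) = 8.81 − 12.96 = -4.15; fold change = 2^4.15 = 17.753
SLC10 has the largest |ΔΔCt| = 4.15.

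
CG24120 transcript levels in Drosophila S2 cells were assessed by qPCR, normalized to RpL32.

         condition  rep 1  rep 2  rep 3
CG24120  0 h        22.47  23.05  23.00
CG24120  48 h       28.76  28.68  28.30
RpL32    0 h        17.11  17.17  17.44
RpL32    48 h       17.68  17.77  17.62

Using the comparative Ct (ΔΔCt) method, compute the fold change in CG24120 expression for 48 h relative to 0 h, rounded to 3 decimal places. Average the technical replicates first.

Mean Ct: CG24120 0 h 22.840; CG24120 48 h 28.580; RpL32 0 h 17.240; RpL32 48 h 17.690
ΔCt(0 h) = 22.840 − 17.240 = 5.600
ΔCt(48 h) = 28.580 − 17.690 = 10.890
ΔΔCt = 10.890 − 5.600 = 5.290
Fold change = 2^(−5.290) = 0.0256

0.026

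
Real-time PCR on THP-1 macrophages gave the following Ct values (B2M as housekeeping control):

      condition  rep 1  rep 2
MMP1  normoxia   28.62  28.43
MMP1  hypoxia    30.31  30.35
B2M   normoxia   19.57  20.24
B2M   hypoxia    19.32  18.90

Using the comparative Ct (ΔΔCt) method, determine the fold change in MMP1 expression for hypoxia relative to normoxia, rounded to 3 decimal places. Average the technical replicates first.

0.165

Mean Ct: MMP1 normoxia 28.525; MMP1 hypoxia 30.330; B2M normoxia 19.905; B2M hypoxia 19.110
ΔCt(normoxia) = 28.525 − 19.905 = 8.620
ΔCt(hypoxia) = 30.330 − 19.110 = 11.220
ΔΔCt = 11.220 − 8.620 = 2.600
Fold change = 2^(−2.600) = 0.1649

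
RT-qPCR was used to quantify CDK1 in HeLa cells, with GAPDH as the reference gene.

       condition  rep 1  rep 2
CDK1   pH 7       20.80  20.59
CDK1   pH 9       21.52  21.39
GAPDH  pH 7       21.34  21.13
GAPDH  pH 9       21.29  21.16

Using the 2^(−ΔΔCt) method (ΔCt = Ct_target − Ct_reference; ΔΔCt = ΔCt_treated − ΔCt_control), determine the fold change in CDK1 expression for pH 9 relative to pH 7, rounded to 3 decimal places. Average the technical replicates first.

0.586

Mean Ct: CDK1 pH 7 20.695; CDK1 pH 9 21.455; GAPDH pH 7 21.235; GAPDH pH 9 21.225
ΔCt(pH 7) = 20.695 − 21.235 = -0.540
ΔCt(pH 9) = 21.455 − 21.225 = 0.230
ΔΔCt = 0.230 − (-0.540) = 0.770
Fold change = 2^(−0.770) = 0.5864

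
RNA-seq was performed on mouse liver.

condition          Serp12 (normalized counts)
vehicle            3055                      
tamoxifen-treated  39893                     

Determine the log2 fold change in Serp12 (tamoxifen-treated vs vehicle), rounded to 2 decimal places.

Fold change = 39893 / 3055 = 13.0583
log2(13.0583) = 3.707

3.71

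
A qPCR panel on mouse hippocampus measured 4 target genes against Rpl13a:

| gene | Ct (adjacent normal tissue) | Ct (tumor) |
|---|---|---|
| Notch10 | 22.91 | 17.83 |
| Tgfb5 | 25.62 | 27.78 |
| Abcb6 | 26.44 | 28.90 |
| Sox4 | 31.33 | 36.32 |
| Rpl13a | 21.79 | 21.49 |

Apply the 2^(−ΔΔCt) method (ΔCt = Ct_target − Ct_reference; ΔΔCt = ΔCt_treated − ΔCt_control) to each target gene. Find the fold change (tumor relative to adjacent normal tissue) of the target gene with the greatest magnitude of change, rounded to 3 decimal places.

Notch10: ΔΔCt = (17.83−21.49) − (22.91−21.79) = -3.66 − 1.12 = -4.78; fold change = 2^4.78 = 27.474
Tgfb5: ΔΔCt = (27.78−21.49) − (25.62−21.79) = 6.29 − 3.83 = 2.46; fold change = 2^-2.46 = 0.182
Abcb6: ΔΔCt = (28.90−21.49) − (26.44−21.79) = 7.41 − 4.65 = 2.76; fold change = 2^-2.76 = 0.148
Sox4: ΔΔCt = (36.32−21.49) − (31.33−21.79) = 14.83 − 9.54 = 5.29; fold change = 2^-5.29 = 0.026
Sox4 has the largest |ΔΔCt| = 5.29.

0.026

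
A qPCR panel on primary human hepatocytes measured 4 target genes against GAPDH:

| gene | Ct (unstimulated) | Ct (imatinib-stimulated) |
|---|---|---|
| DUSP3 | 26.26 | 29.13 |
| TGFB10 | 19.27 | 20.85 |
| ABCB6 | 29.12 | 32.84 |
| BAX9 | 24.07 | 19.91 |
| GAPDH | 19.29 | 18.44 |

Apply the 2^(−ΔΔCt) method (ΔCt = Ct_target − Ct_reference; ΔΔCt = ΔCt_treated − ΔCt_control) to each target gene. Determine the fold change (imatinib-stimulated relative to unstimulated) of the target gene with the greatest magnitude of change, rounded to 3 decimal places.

0.042

DUSP3: ΔΔCt = (29.13−18.44) − (26.26−19.29) = 10.69 − 6.97 = 3.72; fold change = 2^-3.72 = 0.076
TGFB10: ΔΔCt = (20.85−18.44) − (19.27−19.29) = 2.41 − (-0.02) = 2.43; fold change = 2^-2.43 = 0.186
ABCB6: ΔΔCt = (32.84−18.44) − (29.12−19.29) = 14.40 − 9.83 = 4.57; fold change = 2^-4.57 = 0.042
BAX9: ΔΔCt = (19.91−18.44) − (24.07−19.29) = 1.47 − 4.78 = -3.31; fold change = 2^3.31 = 9.918
ABCB6 has the largest |ΔΔCt| = 4.57.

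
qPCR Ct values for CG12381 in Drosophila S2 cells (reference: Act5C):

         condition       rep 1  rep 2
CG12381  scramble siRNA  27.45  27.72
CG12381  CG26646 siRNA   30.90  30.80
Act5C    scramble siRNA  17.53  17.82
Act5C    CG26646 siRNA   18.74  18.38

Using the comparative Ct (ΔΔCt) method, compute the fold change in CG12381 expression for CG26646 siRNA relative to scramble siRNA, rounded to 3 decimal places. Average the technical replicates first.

0.192

Mean Ct: CG12381 scramble siRNA 27.585; CG12381 CG26646 siRNA 30.850; Act5C scramble siRNA 17.675; Act5C CG26646 siRNA 18.560
ΔCt(scramble siRNA) = 27.585 − 17.675 = 9.910
ΔCt(CG26646 siRNA) = 30.850 − 18.560 = 12.290
ΔΔCt = 12.290 − 9.910 = 2.380
Fold change = 2^(−2.380) = 0.1921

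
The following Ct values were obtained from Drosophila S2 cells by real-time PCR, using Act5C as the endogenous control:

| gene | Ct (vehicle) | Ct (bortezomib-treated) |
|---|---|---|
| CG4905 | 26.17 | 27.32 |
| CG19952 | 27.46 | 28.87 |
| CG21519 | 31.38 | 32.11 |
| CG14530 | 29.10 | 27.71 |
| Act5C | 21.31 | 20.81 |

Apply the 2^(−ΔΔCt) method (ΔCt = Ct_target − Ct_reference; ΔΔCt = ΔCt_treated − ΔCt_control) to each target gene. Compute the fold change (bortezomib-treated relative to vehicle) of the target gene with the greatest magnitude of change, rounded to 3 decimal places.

0.266

CG4905: ΔΔCt = (27.32−20.81) − (26.17−21.31) = 6.51 − 4.86 = 1.65; fold change = 2^-1.65 = 0.319
CG19952: ΔΔCt = (28.87−20.81) − (27.46−21.31) = 8.06 − 6.15 = 1.91; fold change = 2^-1.91 = 0.266
CG21519: ΔΔCt = (32.11−20.81) − (31.38−21.31) = 11.30 − 10.07 = 1.23; fold change = 2^-1.23 = 0.426
CG14530: ΔΔCt = (27.71−20.81) − (29.10−21.31) = 6.90 − 7.79 = -0.89; fold change = 2^0.89 = 1.853
CG19952 has the largest |ΔΔCt| = 1.91.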